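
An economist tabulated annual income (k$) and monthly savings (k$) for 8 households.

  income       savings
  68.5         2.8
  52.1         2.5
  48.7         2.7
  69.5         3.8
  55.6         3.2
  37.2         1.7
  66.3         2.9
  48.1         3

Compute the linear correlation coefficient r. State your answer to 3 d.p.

0.733

n = 8, Σx = 446, Σy = 22.6, Σx² = 25793.1, Σy² = 66.36, Σxy = 1295.37
nΣxy − ΣxΣy = 10362.96 − 10079.6 = 283.36
nΣx² − (Σx)² = 206344.8 − 198916 = 7428.8; nΣy² − (Σy)² = 530.88 − 510.76 = 20.12
r = 283.36 / √(7428.8 × 20.12) = 283.36 / 386.6102 ≈ 0.733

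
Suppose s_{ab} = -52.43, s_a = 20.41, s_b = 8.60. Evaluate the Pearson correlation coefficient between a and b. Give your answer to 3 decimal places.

-0.299

r = Cov(a,b) / (s_a · s_b) = -52.43 / (20.41 × 8.60)
  = -52.43 / 175.5260 ≈ -0.299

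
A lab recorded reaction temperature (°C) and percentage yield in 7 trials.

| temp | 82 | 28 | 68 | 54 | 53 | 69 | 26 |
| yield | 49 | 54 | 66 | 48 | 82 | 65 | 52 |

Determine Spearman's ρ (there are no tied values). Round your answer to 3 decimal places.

Rank temp: 7, 2, 5, 4, 3, 6, 1
Rank yield: 2, 4, 6, 1, 7, 5, 3
d = rank(temp) − rank(yield): 5, -2, -1, 3, -4, 1, -2; Σd² = 60
ρ = 1 − 6Σd² / [n(n²−1)] = 1 − 6×60 / (7×48) = 1 − 360/336 ≈ -0.071

-0.071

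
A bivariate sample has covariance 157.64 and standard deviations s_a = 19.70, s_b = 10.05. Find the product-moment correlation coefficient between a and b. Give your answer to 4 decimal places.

r = Cov(a,b) / (s_a · s_b) = 157.64 / (19.70 × 10.05)
  = 157.64 / 197.9850 ≈ 0.7962

0.7962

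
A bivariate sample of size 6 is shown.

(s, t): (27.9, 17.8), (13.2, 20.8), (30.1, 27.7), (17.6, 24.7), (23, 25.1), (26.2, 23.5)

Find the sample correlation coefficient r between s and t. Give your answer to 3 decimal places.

n = 6, Σs = 138, Σt = 139.6, Σs² = 3383.86, Σt² = 3309.12, Σst = 3232.67
nΣst − ΣsΣt = 19396.02 − 19264.8 = 131.22
nΣs² − (Σs)² = 20303.16 − 19044 = 1259.16; nΣt² − (Σt)² = 19854.72 − 19488.16 = 366.56
r = 131.22 / √(1259.16 × 366.56) = 131.22 / 679.3804 ≈ 0.193

0.193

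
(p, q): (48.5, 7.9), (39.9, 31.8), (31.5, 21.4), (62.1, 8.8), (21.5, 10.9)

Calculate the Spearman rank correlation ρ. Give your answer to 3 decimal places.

-0.500

Rank p: 4, 3, 2, 5, 1
Rank q: 1, 5, 4, 2, 3
d = rank(p) − rank(q): 3, -2, -2, 3, -2; Σd² = 30
ρ = 1 − 6Σd² / [n(n²−1)] = 1 − 6×30 / (5×24) = 1 − 180/120 ≈ -0.500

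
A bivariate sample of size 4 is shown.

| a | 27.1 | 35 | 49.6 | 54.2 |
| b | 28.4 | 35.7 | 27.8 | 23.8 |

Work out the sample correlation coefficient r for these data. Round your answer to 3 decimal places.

n = 4, Σa = 165.9, Σb = 115.7, Σa² = 7357.21, Σb² = 3420.33, Σab = 4687.98
nΣab − ΣaΣb = 18751.92 − 19194.63 = -442.71
nΣa² − (Σa)² = 29428.84 − 27522.81 = 1906.03; nΣb² − (Σb)² = 13681.32 − 13386.49 = 294.83
r = -442.71 / √(1906.03 × 294.83) = -442.71 / 749.6365 ≈ -0.591

-0.591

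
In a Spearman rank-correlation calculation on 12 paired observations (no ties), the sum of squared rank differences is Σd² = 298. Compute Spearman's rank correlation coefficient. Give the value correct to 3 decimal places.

-0.042

ρ = 1 − 6Σd² / [n(n²−1)] = 1 − 6×298 / (12×143)
  = 1 − 1788/1716 = 1 − 1.0420 ≈ -0.042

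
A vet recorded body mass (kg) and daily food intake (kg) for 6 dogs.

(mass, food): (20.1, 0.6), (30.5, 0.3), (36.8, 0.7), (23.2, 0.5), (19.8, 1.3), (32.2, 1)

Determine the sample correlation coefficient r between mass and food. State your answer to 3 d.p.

-0.214

n = 6, Σx = 162.6, Σy = 4.4, Σx² = 4655.62, Σy² = 3.88, Σxy = 116.51
nΣxy − ΣxΣy = 699.06 − 715.44 = -16.38
nΣx² − (Σx)² = 27933.72 − 26438.76 = 1494.96; nΣy² − (Σy)² = 23.28 − 19.36 = 3.92
r = -16.38 / √(1494.96 × 3.92) = -16.38 / 76.5522 ≈ -0.214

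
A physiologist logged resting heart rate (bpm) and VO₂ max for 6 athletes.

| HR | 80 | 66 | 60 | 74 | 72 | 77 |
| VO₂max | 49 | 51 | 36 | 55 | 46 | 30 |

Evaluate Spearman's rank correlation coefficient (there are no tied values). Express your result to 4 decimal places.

Rank HR: 6, 2, 1, 4, 3, 5
Rank VO₂max: 4, 5, 2, 6, 3, 1
d = rank(HR) − rank(VO₂max): 2, -3, -1, -2, 0, 4; Σd² = 34
ρ = 1 − 6Σd² / [n(n²−1)] = 1 − 6×34 / (6×35) = 1 − 204/210 ≈ 0.0286

0.0286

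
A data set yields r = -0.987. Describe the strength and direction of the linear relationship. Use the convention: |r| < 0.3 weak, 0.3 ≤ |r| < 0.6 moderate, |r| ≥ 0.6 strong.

strong negative

r = -0.987 < 0 so the relationship is negative.
|r| = 0.987, which falls in the strong range.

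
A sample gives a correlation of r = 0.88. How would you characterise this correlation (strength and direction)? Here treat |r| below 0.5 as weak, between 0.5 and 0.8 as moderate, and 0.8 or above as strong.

strong positive

r = 0.88 > 0 so the relationship is positive.
|r| = 0.88, which falls in the strong range.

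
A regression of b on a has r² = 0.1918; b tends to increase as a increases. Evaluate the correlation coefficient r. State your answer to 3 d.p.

0.438

|r| = √0.1918 = 0.438
The association is positive, so r = 0.438.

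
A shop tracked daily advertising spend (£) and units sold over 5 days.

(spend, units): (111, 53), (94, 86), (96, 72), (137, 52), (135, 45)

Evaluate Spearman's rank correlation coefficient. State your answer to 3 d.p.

-0.900

Rank spend: 3, 1, 2, 5, 4
Rank units: 3, 5, 4, 2, 1
d = rank(spend) − rank(units): 0, -4, -2, 3, 3; Σd² = 38
ρ = 1 − 6Σd² / [n(n²−1)] = 1 − 6×38 / (5×24) = 1 − 228/120 ≈ -0.900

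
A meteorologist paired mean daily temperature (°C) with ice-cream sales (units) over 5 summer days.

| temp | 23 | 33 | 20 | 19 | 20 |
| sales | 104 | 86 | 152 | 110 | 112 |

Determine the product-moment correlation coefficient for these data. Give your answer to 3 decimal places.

n = 5, Σx = 115, Σy = 564, Σx² = 2779, Σy² = 65960, Σxy = 12600
nΣxy − ΣxΣy = 63000 − 64860 = -1860
nΣx² − (Σx)² = 13895 − 13225 = 670; nΣy² − (Σy)² = 329800 − 318096 = 11704
r = -1860 / √(670 × 11704) = -1860 / 2800.3000 ≈ -0.664

-0.664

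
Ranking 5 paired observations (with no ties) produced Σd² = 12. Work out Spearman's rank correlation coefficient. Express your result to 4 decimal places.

0.4000

ρ = 1 − 6Σd² / [n(n²−1)] = 1 − 6×12 / (5×24)
  = 1 − 72/120 = 1 − 0.60000 ≈ 0.4000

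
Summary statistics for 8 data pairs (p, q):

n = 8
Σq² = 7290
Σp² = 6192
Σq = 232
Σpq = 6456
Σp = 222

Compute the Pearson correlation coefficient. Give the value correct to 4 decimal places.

0.1353

r = (nΣpq − ΣpΣq) / √[(nΣp² − (Σp)²)(nΣq² − (Σq)²)]
Numerator: 8×6456 − 222×232 = 144
Denominator: √[(49536 − 49284)(58320 − 53824)] = √[252 × 4496] = 1064.4210
r = 144 / 1064.4210 ≈ 0.1353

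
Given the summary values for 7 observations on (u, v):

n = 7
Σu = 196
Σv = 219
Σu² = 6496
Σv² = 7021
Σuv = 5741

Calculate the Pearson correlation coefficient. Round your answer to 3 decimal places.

-0.946

r = (nΣuv − ΣuΣv) / √[(nΣu² − (Σu)²)(nΣv² − (Σv)²)]
Numerator: 7×5741 − 196×219 = -2737
Denominator: √[(45472 − 38416)(49147 − 47961)] = √[7056 × 1186] = 2892.8215
r = -2737 / 2892.8215 ≈ -0.946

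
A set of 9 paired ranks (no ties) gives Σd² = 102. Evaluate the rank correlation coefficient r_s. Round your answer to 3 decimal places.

0.150

ρ = 1 − 6Σd² / [n(n²−1)] = 1 − 6×102 / (9×80)
  = 1 − 612/720 = 1 − 0.8500 ≈ 0.150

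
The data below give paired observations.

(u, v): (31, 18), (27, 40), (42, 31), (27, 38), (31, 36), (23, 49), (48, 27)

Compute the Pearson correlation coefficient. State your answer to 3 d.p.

n = 7, Σu = 229, Σv = 239, Σu² = 7977, Σv² = 8755, Σuv = 7505
nΣuv − ΣuΣv = 52535 − 54731 = -2196
nΣu² − (Σu)² = 55839 − 52441 = 3398; nΣv² − (Σv)² = 61285 − 57121 = 4164
r = -2196 / √(3398 × 4164) = -2196 / 3761.5518 ≈ -0.584

-0.584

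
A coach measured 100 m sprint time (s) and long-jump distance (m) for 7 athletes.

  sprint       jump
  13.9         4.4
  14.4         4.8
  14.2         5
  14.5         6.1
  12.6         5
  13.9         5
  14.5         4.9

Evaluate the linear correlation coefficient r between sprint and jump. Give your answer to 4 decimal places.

n = 7, Σx = 98, Σy = 35.2, Σx² = 1374.68, Σy² = 178.62, Σxy = 493.28
nΣxy − ΣxΣy = 3452.96 − 3449.6 = 3.36
nΣx² − (Σx)² = 9622.76 − 9604 = 18.76; nΣy² − (Σy)² = 1250.34 − 1239.04 = 11.3
r = 3.36 / √(18.76 × 11.3) = 3.36 / 14.5598 ≈ 0.2308

0.2308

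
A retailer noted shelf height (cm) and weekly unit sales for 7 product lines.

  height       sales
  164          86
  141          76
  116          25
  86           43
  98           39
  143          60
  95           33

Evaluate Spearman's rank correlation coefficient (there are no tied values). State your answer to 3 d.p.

Rank height: 7, 5, 4, 1, 3, 6, 2
Rank sales: 7, 6, 1, 4, 3, 5, 2
d = rank(height) − rank(sales): 0, -1, 3, -3, 0, 1, 0; Σd² = 20
ρ = 1 − 6Σd² / [n(n²−1)] = 1 − 6×20 / (7×48) = 1 − 120/336 ≈ 0.643

0.643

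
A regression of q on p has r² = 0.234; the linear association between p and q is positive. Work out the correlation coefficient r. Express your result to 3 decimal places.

0.484

|r| = √0.234 = 0.484
The association is positive, so r = 0.484.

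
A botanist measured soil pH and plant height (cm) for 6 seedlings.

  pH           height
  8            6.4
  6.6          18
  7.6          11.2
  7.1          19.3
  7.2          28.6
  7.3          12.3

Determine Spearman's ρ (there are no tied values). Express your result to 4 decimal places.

-0.7714

Rank pH: 6, 1, 5, 2, 3, 4
Rank height: 1, 4, 2, 5, 6, 3
d = rank(pH) − rank(height): 5, -3, 3, -3, -3, 1; Σd² = 62
ρ = 1 − 6Σd² / [n(n²−1)] = 1 − 6×62 / (6×35) = 1 − 372/210 ≈ -0.7714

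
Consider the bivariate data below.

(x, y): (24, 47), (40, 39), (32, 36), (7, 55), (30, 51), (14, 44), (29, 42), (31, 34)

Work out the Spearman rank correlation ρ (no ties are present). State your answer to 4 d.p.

-0.7381

Rank x: 3, 8, 7, 1, 5, 2, 4, 6
Rank y: 6, 3, 2, 8, 7, 5, 4, 1
d = rank(x) − rank(y): -3, 5, 5, -7, -2, -3, 0, 5; Σd² = 146
ρ = 1 − 6Σd² / [n(n²−1)] = 1 − 6×146 / (8×63) = 1 − 876/504 ≈ -0.7381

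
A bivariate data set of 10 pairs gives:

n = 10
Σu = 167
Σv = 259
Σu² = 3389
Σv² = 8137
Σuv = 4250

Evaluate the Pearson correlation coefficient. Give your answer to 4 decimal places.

-0.0813

r = (nΣuv − ΣuΣv) / √[(nΣu² − (Σu)²)(nΣv² − (Σv)²)]
Numerator: 10×4250 − 167×259 = -753
Denominator: √[(33890 − 27889)(81370 − 67081)] = √[6001 × 14289] = 9260.0372
r = -753 / 9260.0372 ≈ -0.0813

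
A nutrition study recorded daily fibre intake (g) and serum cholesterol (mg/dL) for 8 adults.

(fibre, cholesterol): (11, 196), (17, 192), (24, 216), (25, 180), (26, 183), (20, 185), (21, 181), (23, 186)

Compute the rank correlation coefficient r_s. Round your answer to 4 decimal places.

-0.4524

Rank fibre: 1, 2, 6, 7, 8, 3, 4, 5
Rank cholesterol: 7, 6, 8, 1, 3, 4, 2, 5
d = rank(fibre) − rank(cholesterol): -6, -4, -2, 6, 5, -1, 2, 0; Σd² = 122
ρ = 1 − 6Σd² / [n(n²−1)] = 1 − 6×122 / (8×63) = 1 − 732/504 ≈ -0.4524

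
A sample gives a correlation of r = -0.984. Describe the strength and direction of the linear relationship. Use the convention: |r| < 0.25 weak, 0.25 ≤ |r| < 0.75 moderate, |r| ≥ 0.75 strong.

strong negative

r = -0.984 < 0 so the relationship is negative.
|r| = 0.984, which falls in the strong range.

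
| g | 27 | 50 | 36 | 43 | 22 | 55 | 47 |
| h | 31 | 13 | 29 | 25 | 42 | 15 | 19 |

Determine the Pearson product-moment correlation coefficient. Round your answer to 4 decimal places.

n = 7, Σg = 280, Σh = 174, Σg² = 12092, Σh² = 4946, Σgh = 6248
nΣgh − ΣgΣh = 43736 − 48720 = -4984
nΣg² − (Σg)² = 84644 − 78400 = 6244; nΣh² − (Σh)² = 34622 − 30276 = 4346
r = -4984 / √(6244 × 4346) = -4984 / 5209.2633 ≈ -0.9568

-0.9568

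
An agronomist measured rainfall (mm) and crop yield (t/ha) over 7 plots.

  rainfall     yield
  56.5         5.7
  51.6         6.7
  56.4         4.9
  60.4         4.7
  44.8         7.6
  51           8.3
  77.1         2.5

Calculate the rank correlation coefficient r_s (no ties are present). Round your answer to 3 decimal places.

-0.929

Rank rainfall: 5, 3, 4, 6, 1, 2, 7
Rank yield: 4, 5, 3, 2, 6, 7, 1
d = rank(rainfall) − rank(yield): 1, -2, 1, 4, -5, -5, 6; Σd² = 108
ρ = 1 − 6Σd² / [n(n²−1)] = 1 − 6×108 / (7×48) = 1 − 648/336 ≈ -0.929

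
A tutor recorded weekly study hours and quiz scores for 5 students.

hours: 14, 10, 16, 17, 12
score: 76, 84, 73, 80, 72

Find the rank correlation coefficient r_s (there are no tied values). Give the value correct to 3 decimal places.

Rank hours: 3, 1, 4, 5, 2
Rank score: 3, 5, 2, 4, 1
d = rank(hours) − rank(score): 0, -4, 2, 1, 1; Σd² = 22
ρ = 1 − 6Σd² / [n(n²−1)] = 1 − 6×22 / (5×24) = 1 − 132/120 ≈ -0.100

-0.100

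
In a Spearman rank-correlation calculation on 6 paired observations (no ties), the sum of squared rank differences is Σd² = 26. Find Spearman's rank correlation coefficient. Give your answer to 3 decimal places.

ρ = 1 − 6Σd² / [n(n²−1)] = 1 − 6×26 / (6×35)
  = 1 − 156/210 = 1 − 0.7429 ≈ 0.257

0.257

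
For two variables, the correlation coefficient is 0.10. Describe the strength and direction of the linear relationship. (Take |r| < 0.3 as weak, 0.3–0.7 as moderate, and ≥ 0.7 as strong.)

weak positive

r = 0.10 > 0 so the relationship is positive.
|r| = 0.10, which falls in the weak range.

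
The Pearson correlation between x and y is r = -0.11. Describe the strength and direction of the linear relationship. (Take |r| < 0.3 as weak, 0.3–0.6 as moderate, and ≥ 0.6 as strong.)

weak negative

r = -0.11 < 0 so the relationship is negative.
|r| = 0.11, which falls in the weak range.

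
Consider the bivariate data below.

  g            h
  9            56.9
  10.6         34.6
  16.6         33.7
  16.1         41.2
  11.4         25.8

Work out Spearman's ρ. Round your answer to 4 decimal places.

Rank g: 1, 2, 5, 4, 3
Rank h: 5, 3, 2, 4, 1
d = rank(g) − rank(h): -4, -1, 3, 0, 2; Σd² = 30
ρ = 1 − 6Σd² / [n(n²−1)] = 1 − 6×30 / (5×24) = 1 − 180/120 ≈ -0.5000

-0.5000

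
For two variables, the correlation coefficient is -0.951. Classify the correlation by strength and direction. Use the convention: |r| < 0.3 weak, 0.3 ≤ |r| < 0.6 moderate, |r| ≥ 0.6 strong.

strong negative

r = -0.951 < 0 so the relationship is negative.
|r| = 0.951, which falls in the strong range.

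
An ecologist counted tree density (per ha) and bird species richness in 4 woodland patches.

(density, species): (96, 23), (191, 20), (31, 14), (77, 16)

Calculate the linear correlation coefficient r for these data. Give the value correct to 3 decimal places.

n = 4, Σx = 395, Σy = 73, Σx² = 52587, Σy² = 1381, Σxy = 7694
nΣxy − ΣxΣy = 30776 − 28835 = 1941
nΣx² − (Σx)² = 210348 − 156025 = 54323; nΣy² − (Σy)² = 5524 − 5329 = 195
r = 1941 / √(54323 × 195) = 1941 / 3254.6866 ≈ 0.596

0.596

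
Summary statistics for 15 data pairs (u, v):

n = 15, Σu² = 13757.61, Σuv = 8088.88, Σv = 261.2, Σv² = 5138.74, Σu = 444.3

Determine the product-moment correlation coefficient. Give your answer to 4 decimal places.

r = (nΣuv − ΣuΣv) / √[(nΣu² − (Σu)²)(nΣv² − (Σv)²)]
Numerator: 15×8088.88 − 444.3×261.2 = 5282.04
Denominator: √[(206364.15 − 197402.49)(77081.1 − 68225.44)] = √[8961.66 × 8855.66] = 8908.5023
r = 5282.04 / 8908.5023 ≈ 0.5929

0.5929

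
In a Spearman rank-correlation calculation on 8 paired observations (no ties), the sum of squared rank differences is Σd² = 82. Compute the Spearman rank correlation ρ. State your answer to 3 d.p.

ρ = 1 − 6Σd² / [n(n²−1)] = 1 − 6×82 / (8×63)
  = 1 − 492/504 = 1 − 0.9762 ≈ 0.024

0.024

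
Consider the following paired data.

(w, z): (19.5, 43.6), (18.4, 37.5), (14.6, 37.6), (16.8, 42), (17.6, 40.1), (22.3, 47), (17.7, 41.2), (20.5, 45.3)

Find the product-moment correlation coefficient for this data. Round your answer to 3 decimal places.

0.832

n = 8, Σw = 147.4, Σz = 334.3, Σw² = 2754.8, Σz² = 14051.51, Σwz = 6206.51
nΣwz − ΣwΣz = 49652.08 − 49275.82 = 376.26
nΣw² − (Σw)² = 22038.4 − 21726.76 = 311.64; nΣz² − (Σz)² = 112412.08 − 111756.49 = 655.59
r = 376.26 / √(311.64 × 655.59) = 376.26 / 452.0045 ≈ 0.832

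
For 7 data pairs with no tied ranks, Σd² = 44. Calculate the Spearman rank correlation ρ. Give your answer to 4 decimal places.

ρ = 1 − 6Σd² / [n(n²−1)] = 1 − 6×44 / (7×48)
  = 1 − 264/336 = 1 − 0.78571 ≈ 0.2143

0.2143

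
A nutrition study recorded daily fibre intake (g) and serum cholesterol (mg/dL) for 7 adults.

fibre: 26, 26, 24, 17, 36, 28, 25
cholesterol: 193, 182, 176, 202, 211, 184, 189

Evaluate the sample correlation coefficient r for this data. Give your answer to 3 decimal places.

n = 7, Σx = 182, Σy = 1337, Σx² = 4922, Σy² = 256251, Σxy = 34881
nΣxy − ΣxΣy = 244167 − 243334 = 833
nΣx² − (Σx)² = 34454 − 33124 = 1330; nΣy² − (Σy)² = 1793757 − 1787569 = 6188
r = 833 / √(1330 × 6188) = 833 / 2868.8046 ≈ 0.290

0.290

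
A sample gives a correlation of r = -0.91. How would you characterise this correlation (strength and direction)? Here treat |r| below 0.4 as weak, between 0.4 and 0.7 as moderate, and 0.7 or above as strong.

strong negative

r = -0.91 < 0 so the relationship is negative.
|r| = 0.91, which falls in the strong range.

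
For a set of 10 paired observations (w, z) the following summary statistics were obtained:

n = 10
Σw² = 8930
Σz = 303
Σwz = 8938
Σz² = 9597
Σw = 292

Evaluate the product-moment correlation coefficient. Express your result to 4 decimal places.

r = (nΣwz − ΣwΣz) / √[(nΣw² − (Σw)²)(nΣz² − (Σz)²)]
Numerator: 10×8938 − 292×303 = 904
Denominator: √[(89300 − 85264)(95970 − 91809)] = √[4036 × 4161] = 4098.0234
r = 904 / 4098.0234 ≈ 0.2206

0.2206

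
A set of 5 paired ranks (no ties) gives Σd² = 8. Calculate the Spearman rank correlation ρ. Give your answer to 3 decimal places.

0.600

ρ = 1 − 6Σd² / [n(n²−1)] = 1 − 6×8 / (5×24)
  = 1 − 48/120 = 1 − 0.4000 ≈ 0.600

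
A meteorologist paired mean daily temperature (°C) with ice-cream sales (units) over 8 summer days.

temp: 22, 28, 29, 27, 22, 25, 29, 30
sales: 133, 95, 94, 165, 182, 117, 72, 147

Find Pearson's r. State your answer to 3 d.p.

-0.521

n = 8, Σx = 212, Σy = 1005, Σx² = 5688, Σy² = 136381, Σxy = 26194
nΣxy − ΣxΣy = 209552 − 213060 = -3508
nΣx² − (Σx)² = 45504 − 44944 = 560; nΣy² − (Σy)² = 1091048 − 1010025 = 81023
r = -3508 / √(560 × 81023) = -3508 / 6735.9394 ≈ -0.521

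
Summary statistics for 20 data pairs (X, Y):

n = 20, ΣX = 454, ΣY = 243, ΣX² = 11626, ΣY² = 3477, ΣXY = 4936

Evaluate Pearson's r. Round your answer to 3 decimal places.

-0.697

r = (nΣXY − ΣXΣY) / √[(nΣX² − (ΣX)²)(nΣY² − (ΣY)²)]
Numerator: 20×4936 − 454×243 = -11602
Denominator: √[(232520 − 206116)(69540 − 59049)] = √[26404 × 10491] = 16643.4481
r = -11602 / 16643.4481 ≈ -0.697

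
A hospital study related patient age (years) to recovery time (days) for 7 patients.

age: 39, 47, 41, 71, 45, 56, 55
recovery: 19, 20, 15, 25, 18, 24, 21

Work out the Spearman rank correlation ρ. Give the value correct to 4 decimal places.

Rank age: 1, 4, 2, 7, 3, 6, 5
Rank recovery: 3, 4, 1, 7, 2, 6, 5
d = rank(age) − rank(recovery): -2, 0, 1, 0, 1, 0, 0; Σd² = 6
ρ = 1 − 6Σd² / [n(n²−1)] = 1 − 6×6 / (7×48) = 1 − 36/336 ≈ 0.8929

0.8929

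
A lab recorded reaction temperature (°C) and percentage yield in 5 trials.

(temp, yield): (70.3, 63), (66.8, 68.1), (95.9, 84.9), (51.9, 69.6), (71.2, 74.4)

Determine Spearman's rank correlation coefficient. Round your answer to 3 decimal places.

0.600

Rank temp: 3, 2, 5, 1, 4
Rank yield: 1, 2, 5, 3, 4
d = rank(temp) − rank(yield): 2, 0, 0, -2, 0; Σd² = 8
ρ = 1 − 6Σd² / [n(n²−1)] = 1 − 6×8 / (5×24) = 1 − 48/120 ≈ 0.600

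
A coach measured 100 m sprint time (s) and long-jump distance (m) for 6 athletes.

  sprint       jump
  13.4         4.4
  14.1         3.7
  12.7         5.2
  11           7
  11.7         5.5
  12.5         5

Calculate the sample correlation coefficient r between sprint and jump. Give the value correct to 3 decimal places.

-0.965

n = 6, Σx = 75.4, Σy = 30.8, Σx² = 953.8, Σy² = 164.34, Σxy = 381.02
nΣxy − ΣxΣy = 2286.12 − 2322.32 = -36.2
nΣx² − (Σx)² = 5722.8 − 5685.16 = 37.64; nΣy² − (Σy)² = 986.04 − 948.64 = 37.4
r = -36.2 / √(37.64 × 37.4) = -36.2 / 37.5198 ≈ -0.965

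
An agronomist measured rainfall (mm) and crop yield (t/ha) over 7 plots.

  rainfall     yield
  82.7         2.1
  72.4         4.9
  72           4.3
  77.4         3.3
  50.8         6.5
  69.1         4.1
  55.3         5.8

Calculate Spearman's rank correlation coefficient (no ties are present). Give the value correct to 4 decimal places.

Rank rainfall: 7, 5, 4, 6, 1, 3, 2
Rank yield: 1, 5, 4, 2, 7, 3, 6
d = rank(rainfall) − rank(yield): 6, 0, 0, 4, -6, 0, -4; Σd² = 104
ρ = 1 − 6Σd² / [n(n²−1)] = 1 − 6×104 / (7×48) = 1 − 624/336 ≈ -0.8571

-0.8571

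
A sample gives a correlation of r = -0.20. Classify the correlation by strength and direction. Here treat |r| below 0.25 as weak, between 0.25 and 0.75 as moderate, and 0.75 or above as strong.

weak negative

r = -0.20 < 0 so the relationship is negative.
|r| = 0.20, which falls in the weak range.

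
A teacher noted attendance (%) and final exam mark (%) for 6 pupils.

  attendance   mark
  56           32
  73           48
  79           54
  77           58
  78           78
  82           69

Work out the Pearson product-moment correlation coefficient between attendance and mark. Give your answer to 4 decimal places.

n = 6, Σx = 445, Σy = 339, Σx² = 33443, Σy² = 20453, Σxy = 25770
nΣxy − ΣxΣy = 154620 − 150855 = 3765
nΣx² − (Σx)² = 200658 − 198025 = 2633; nΣy² − (Σy)² = 122718 − 114921 = 7797
r = 3765 / √(2633 × 7797) = 3765 / 4530.9492 ≈ 0.8310

0.8310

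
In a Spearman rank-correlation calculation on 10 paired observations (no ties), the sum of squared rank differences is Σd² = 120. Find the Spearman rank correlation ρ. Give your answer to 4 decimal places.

0.2727

ρ = 1 − 6Σd² / [n(n²−1)] = 1 − 6×120 / (10×99)
  = 1 − 720/990 = 1 − 0.72727 ≈ 0.2727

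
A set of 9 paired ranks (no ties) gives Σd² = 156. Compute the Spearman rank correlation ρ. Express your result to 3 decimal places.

ρ = 1 − 6Σd² / [n(n²−1)] = 1 − 6×156 / (9×80)
  = 1 − 936/720 = 1 − 1.3000 ≈ -0.300

-0.300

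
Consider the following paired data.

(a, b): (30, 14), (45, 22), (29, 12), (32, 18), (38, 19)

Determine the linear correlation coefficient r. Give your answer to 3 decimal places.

n = 5, Σa = 174, Σb = 85, Σa² = 6234, Σb² = 1509, Σab = 3056
nΣab − ΣaΣb = 15280 − 14790 = 490
nΣa² − (Σa)² = 31170 − 30276 = 894; nΣb² − (Σb)² = 7545 − 7225 = 320
r = 490 / √(894 × 320) = 490 / 534.8645 ≈ 0.916

0.916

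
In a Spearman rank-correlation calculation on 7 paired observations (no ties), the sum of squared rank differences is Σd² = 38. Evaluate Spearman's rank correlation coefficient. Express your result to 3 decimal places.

ρ = 1 − 6Σd² / [n(n²−1)] = 1 − 6×38 / (7×48)
  = 1 − 228/336 = 1 − 0.6786 ≈ 0.321

0.321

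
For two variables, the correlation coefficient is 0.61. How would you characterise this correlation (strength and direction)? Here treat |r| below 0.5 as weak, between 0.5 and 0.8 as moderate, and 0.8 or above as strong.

moderate positive

r = 0.61 > 0 so the relationship is positive.
|r| = 0.61, which falls in the moderate range.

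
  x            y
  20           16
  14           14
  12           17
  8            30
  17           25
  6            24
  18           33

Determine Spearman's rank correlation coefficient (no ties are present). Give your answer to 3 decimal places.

Rank x: 7, 4, 3, 2, 5, 1, 6
Rank y: 2, 1, 3, 6, 5, 4, 7
d = rank(x) − rank(y): 5, 3, 0, -4, 0, -3, -1; Σd² = 60
ρ = 1 − 6Σd² / [n(n²−1)] = 1 − 6×60 / (7×48) = 1 − 360/336 ≈ -0.071

-0.071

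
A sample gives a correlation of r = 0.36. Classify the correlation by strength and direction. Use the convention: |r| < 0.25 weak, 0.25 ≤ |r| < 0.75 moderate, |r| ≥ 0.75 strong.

r = 0.36 > 0 so the relationship is positive.
|r| = 0.36, which falls in the moderate range.

moderate positive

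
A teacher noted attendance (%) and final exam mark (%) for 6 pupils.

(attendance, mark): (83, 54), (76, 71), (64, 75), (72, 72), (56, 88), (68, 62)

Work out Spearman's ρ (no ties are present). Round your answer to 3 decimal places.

Rank attendance: 6, 5, 2, 4, 1, 3
Rank mark: 1, 3, 5, 4, 6, 2
d = rank(attendance) − rank(mark): 5, 2, -3, 0, -5, 1; Σd² = 64
ρ = 1 − 6Σd² / [n(n²−1)] = 1 − 6×64 / (6×35) = 1 − 384/210 ≈ -0.829

-0.829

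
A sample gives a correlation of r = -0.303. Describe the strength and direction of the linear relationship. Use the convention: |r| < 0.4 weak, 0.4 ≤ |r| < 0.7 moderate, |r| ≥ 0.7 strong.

weak negative

r = -0.303 < 0 so the relationship is negative.
|r| = 0.303, which falls in the weak range.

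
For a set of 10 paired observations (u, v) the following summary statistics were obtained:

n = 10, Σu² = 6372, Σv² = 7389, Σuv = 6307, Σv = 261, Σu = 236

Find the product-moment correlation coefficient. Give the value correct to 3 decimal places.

0.217

r = (nΣuv − ΣuΣv) / √[(nΣu² − (Σu)²)(nΣv² − (Σv)²)]
Numerator: 10×6307 − 236×261 = 1474
Denominator: √[(63720 − 55696)(73890 − 68121)] = √[8024 × 5769] = 6803.7090
r = 1474 / 6803.7090 ≈ 0.217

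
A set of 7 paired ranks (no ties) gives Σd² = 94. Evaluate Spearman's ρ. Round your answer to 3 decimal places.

-0.679

ρ = 1 − 6Σd² / [n(n²−1)] = 1 − 6×94 / (7×48)
  = 1 − 564/336 = 1 − 1.6786 ≈ -0.679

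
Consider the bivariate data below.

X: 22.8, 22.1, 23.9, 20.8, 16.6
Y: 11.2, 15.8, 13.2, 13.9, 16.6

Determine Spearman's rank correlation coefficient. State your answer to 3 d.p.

-0.800

Rank X: 4, 3, 5, 2, 1
Rank Y: 1, 4, 2, 3, 5
d = rank(X) − rank(Y): 3, -1, 3, -1, -4; Σd² = 36
ρ = 1 − 6Σd² / [n(n²−1)] = 1 − 6×36 / (5×24) = 1 − 216/120 ≈ -0.800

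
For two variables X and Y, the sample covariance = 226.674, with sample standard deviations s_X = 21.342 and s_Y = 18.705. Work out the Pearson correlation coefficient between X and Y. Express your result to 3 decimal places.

0.568

r = Cov(X,Y) / (s_X · s_Y) = 226.674 / (21.342 × 18.705)
  = 226.674 / 399.2021 ≈ 0.568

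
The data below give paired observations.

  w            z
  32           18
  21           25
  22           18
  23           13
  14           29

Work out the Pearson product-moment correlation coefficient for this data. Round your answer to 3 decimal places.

-0.645

n = 5, Σw = 112, Σz = 103, Σw² = 2674, Σz² = 2283, Σwz = 2202
nΣwz − ΣwΣz = 11010 − 11536 = -526
nΣw² − (Σw)² = 13370 − 12544 = 826; nΣz² − (Σz)² = 11415 − 10609 = 806
r = -526 / √(826 × 806) = -526 / 815.9387 ≈ -0.645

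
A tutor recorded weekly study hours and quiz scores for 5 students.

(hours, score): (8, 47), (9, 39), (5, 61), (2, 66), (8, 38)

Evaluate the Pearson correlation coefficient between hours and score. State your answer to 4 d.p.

n = 5, Σx = 32, Σy = 251, Σx² = 238, Σy² = 13251, Σxy = 1468
nΣxy − ΣxΣy = 7340 − 8032 = -692
nΣx² − (Σx)² = 1190 − 1024 = 166; nΣy² − (Σy)² = 66255 − 63001 = 3254
r = -692 / √(166 × 3254) = -692 / 734.9585 ≈ -0.9415

-0.9415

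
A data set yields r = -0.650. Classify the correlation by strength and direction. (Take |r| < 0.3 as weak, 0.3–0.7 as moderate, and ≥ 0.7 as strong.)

r = -0.650 < 0 so the relationship is negative.
|r| = 0.650, which falls in the moderate range.

moderate negative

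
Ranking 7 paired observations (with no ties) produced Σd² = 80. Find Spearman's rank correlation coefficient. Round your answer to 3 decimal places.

ρ = 1 − 6Σd² / [n(n²−1)] = 1 − 6×80 / (7×48)
  = 1 − 480/336 = 1 − 1.4286 ≈ -0.429

-0.429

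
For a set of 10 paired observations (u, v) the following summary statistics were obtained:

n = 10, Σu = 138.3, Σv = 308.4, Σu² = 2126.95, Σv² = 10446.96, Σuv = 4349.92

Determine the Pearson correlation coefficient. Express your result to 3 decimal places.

r = (nΣuv − ΣuΣv) / √[(nΣu² − (Σu)²)(nΣv² − (Σv)²)]
Numerator: 10×4349.92 − 138.3×308.4 = 847.48
Denominator: √[(21269.5 − 19126.89)(104469.6 − 95110.56)] = √[2142.61 × 9359.04] = 4478.0322
r = 847.48 / 4478.0322 ≈ 0.189

0.189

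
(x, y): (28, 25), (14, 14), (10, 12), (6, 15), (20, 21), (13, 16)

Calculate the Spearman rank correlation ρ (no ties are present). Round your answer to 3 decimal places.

Rank x: 6, 4, 2, 1, 5, 3
Rank y: 6, 2, 1, 3, 5, 4
d = rank(x) − rank(y): 0, 2, 1, -2, 0, -1; Σd² = 10
ρ = 1 − 6Σd² / [n(n²−1)] = 1 − 6×10 / (6×35) = 1 − 60/210 ≈ 0.714

0.714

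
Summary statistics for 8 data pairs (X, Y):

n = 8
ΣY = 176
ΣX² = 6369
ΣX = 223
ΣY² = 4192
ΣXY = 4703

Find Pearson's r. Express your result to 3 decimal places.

r = (nΣXY − ΣXΣY) / √[(nΣX² − (ΣX)²)(nΣY² − (ΣY)²)]
Numerator: 8×4703 − 223×176 = -1624
Denominator: √[(50952 − 49729)(33536 − 30976)] = √[1223 × 2560] = 1769.4293
r = -1624 / 1769.4293 ≈ -0.918

-0.918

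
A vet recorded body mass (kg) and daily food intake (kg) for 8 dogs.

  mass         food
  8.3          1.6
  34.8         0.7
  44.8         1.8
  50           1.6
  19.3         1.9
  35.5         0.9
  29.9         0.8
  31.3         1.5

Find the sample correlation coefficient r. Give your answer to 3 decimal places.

n = 8, Σx = 253.9, Σy = 10.8, Σx² = 9293.41, Σy² = 16.16, Σxy = 337.77
nΣxy − ΣxΣy = 2702.16 − 2742.12 = -39.96
nΣx² − (Σx)² = 74347.28 − 64465.21 = 9882.07; nΣy² − (Σy)² = 129.28 − 116.64 = 12.64
r = -39.96 / √(9882.07 × 12.64) = -39.96 / 353.4252 ≈ -0.113

-0.113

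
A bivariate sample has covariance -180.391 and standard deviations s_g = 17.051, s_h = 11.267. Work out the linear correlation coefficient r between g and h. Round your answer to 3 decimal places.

r = Cov(g,h) / (s_g · s_h) = -180.391 / (17.051 × 11.267)
  = -180.391 / 192.1136 ≈ -0.939

-0.939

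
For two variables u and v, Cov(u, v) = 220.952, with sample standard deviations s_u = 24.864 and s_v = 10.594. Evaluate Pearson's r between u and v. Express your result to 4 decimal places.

0.8388

r = Cov(u,v) / (s_u · s_v) = 220.952 / (24.864 × 10.594)
  = 220.952 / 263.4092 ≈ 0.8388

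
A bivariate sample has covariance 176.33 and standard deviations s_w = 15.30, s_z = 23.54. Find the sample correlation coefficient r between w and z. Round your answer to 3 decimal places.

0.490

r = Cov(w,z) / (s_w · s_z) = 176.33 / (15.30 × 23.54)
  = 176.33 / 360.1620 ≈ 0.490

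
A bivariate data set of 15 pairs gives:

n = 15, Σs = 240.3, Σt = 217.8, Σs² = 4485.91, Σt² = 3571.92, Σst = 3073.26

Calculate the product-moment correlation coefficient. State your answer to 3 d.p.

-0.815

r = (nΣst − ΣsΣt) / √[(nΣs² − (Σs)²)(nΣt² − (Σt)²)]
Numerator: 15×3073.26 − 240.3×217.8 = -6238.44
Denominator: √[(67288.65 − 57744.09)(53578.8 − 47436.84)] = √[9544.56 × 6141.96] = 7656.5205
r = -6238.44 / 7656.5205 ≈ -0.815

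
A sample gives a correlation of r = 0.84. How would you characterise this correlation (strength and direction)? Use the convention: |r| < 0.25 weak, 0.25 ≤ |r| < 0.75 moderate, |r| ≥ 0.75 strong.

strong positive

r = 0.84 > 0 so the relationship is positive.
|r| = 0.84, which falls in the strong range.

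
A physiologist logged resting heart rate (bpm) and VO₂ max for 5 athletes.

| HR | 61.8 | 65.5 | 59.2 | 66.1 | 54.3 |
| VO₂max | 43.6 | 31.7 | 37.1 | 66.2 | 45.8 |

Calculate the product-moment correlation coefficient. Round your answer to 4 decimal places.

n = 5, Σx = 306.9, Σy = 224.4, Σx² = 18931.83, Σy² = 10762.34, Σxy = 13829.91
nΣxy − ΣxΣy = 69149.55 − 68868.36 = 281.19
nΣx² − (Σx)² = 94659.15 − 94187.61 = 471.54; nΣy² − (Σy)² = 53811.7 − 50355.36 = 3456.34
r = 281.19 / √(471.54 × 3456.34) = 281.19 / 1276.6372 ≈ 0.2203

0.2203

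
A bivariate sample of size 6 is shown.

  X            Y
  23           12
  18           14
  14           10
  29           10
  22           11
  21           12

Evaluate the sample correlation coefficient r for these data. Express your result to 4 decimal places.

-0.2226

n = 6, ΣX = 127, ΣY = 69, ΣX² = 2815, ΣY² = 805, ΣXY = 1452
nΣXY − ΣXΣY = 8712 − 8763 = -51
nΣX² − (ΣX)² = 16890 − 16129 = 761; nΣY² − (ΣY)² = 4830 − 4761 = 69
r = -51 / √(761 × 69) = -51 / 229.1484 ≈ -0.2226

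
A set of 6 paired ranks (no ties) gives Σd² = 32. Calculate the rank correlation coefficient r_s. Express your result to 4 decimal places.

0.0857

ρ = 1 − 6Σd² / [n(n²−1)] = 1 − 6×32 / (6×35)
  = 1 − 192/210 = 1 − 0.91429 ≈ 0.0857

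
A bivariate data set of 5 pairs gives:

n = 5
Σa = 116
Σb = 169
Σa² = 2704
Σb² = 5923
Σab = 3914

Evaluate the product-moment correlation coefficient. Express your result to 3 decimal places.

-0.131

r = (nΣab − ΣaΣb) / √[(nΣa² − (Σa)²)(nΣb² − (Σb)²)]
Numerator: 5×3914 − 116×169 = -34
Denominator: √[(13520 − 13456)(29615 − 28561)] = √[64 × 1054] = 259.7229
r = -34 / 259.7229 ≈ -0.131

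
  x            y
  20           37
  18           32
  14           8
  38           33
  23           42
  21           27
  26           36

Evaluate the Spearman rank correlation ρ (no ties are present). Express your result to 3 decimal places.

Rank x: 3, 2, 1, 7, 5, 4, 6
Rank y: 6, 3, 1, 4, 7, 2, 5
d = rank(x) − rank(y): -3, -1, 0, 3, -2, 2, 1; Σd² = 28
ρ = 1 − 6Σd² / [n(n²−1)] = 1 − 6×28 / (7×48) = 1 − 168/336 ≈ 0.500

0.500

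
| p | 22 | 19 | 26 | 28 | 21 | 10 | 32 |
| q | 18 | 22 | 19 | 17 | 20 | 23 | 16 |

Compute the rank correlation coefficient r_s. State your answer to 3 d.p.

-0.964

Rank p: 4, 2, 5, 6, 3, 1, 7
Rank q: 3, 6, 4, 2, 5, 7, 1
d = rank(p) − rank(q): 1, -4, 1, 4, -2, -6, 6; Σd² = 110
ρ = 1 − 6Σd² / [n(n²−1)] = 1 − 6×110 / (7×48) = 1 − 660/336 ≈ -0.964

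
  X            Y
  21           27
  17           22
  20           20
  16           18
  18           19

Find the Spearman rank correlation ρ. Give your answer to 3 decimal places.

Rank X: 5, 2, 4, 1, 3
Rank Y: 5, 4, 3, 1, 2
d = rank(X) − rank(Y): 0, -2, 1, 0, 1; Σd² = 6
ρ = 1 − 6Σd² / [n(n²−1)] = 1 − 6×6 / (5×24) = 1 − 36/120 ≈ 0.700

0.700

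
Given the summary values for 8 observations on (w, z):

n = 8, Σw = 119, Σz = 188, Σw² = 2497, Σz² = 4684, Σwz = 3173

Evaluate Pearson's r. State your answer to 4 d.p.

0.8562

r = (nΣwz − ΣwΣz) / √[(nΣw² − (Σw)²)(nΣz² − (Σz)²)]
Numerator: 8×3173 − 119×188 = 3012
Denominator: √[(19976 − 14161)(37472 − 35344)] = √[5815 × 2128] = 3517.7152
r = 3012 / 3517.7152 ≈ 0.8562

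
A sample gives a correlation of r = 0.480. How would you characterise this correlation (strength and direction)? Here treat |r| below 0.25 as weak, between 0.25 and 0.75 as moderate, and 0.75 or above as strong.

r = 0.480 > 0 so the relationship is positive.
|r| = 0.480, which falls in the moderate range.

moderate positive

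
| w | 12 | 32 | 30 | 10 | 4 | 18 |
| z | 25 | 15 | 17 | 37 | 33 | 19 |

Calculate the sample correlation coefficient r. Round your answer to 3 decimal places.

n = 6, Σw = 106, Σz = 146, Σw² = 2508, Σz² = 3958, Σwz = 2134
nΣwz − ΣwΣz = 12804 − 15476 = -2672
nΣw² − (Σw)² = 15048 − 11236 = 3812; nΣz² − (Σz)² = 23748 − 21316 = 2432
r = -2672 / √(3812 × 2432) = -2672 / 3044.7962 ≈ -0.878

-0.878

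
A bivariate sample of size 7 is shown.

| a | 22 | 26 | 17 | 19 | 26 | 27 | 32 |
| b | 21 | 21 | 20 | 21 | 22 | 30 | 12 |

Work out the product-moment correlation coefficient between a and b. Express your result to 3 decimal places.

n = 7, Σa = 169, Σb = 147, Σa² = 4239, Σb² = 3251, Σab = 3513
nΣab − ΣaΣb = 24591 − 24843 = -252
nΣa² − (Σa)² = 29673 − 28561 = 1112; nΣb² − (Σb)² = 22757 − 21609 = 1148
r = -252 / √(1112 × 1148) = -252 / 1129.8566 ≈ -0.223

-0.223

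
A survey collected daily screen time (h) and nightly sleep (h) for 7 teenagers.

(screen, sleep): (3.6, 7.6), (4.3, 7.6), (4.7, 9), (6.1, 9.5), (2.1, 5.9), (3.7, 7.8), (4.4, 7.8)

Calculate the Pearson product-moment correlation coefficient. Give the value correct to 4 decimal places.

n = 7, Σx = 28.9, Σy = 55.2, Σx² = 128.21, Σy² = 443.26, Σxy = 235.86
nΣxy − ΣxΣy = 1651.02 − 1595.28 = 55.74
nΣx² − (Σx)² = 897.47 − 835.21 = 62.26; nΣy² − (Σy)² = 3102.82 − 3047.04 = 55.78
r = 55.74 / √(62.26 × 55.78) = 55.74 / 58.9310 ≈ 0.9459

0.9459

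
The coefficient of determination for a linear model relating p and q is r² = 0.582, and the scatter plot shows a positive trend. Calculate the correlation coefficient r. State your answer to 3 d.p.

|r| = √0.582 = 0.763
The association is positive, so r = 0.763.

0.763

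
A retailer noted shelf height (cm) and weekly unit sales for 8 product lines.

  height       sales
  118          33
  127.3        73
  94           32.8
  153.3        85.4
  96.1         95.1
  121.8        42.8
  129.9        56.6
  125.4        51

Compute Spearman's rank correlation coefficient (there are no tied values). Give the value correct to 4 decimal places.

Rank height: 3, 6, 1, 8, 2, 4, 7, 5
Rank sales: 2, 6, 1, 7, 8, 3, 5, 4
d = rank(height) − rank(sales): 1, 0, 0, 1, -6, 1, 2, 1; Σd² = 44
ρ = 1 − 6Σd² / [n(n²−1)] = 1 − 6×44 / (8×63) = 1 − 264/504 ≈ 0.4762

0.4762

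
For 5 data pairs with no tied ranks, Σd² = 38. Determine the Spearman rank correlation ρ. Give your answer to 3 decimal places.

ρ = 1 − 6Σd² / [n(n²−1)] = 1 − 6×38 / (5×24)
  = 1 − 228/120 = 1 − 1.9000 ≈ -0.900

-0.900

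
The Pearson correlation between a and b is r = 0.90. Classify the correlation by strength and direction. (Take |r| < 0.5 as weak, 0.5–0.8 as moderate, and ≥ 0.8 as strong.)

r = 0.90 > 0 so the relationship is positive.
|r| = 0.90, which falls in the strong range.

strong positive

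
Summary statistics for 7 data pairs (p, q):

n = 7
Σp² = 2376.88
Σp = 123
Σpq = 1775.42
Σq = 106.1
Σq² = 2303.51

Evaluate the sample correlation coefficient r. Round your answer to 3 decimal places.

-0.230

r = (nΣpq − ΣpΣq) / √[(nΣp² − (Σp)²)(nΣq² − (Σq)²)]
Numerator: 7×1775.42 − 123×106.1 = -622.36
Denominator: √[(16638.16 − 15129)(16124.57 − 11257.21)] = √[1509.16 × 4867.36] = 2710.2814
r = -622.36 / 2710.2814 ≈ -0.230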